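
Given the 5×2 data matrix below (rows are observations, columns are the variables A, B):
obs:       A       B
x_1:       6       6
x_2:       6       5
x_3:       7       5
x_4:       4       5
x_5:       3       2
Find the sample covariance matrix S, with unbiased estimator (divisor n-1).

Step 1 — column means:
  mean(A) = (6 + 6 + 7 + 4 + 3) / 5 = 26/5 = 5.2
  mean(B) = (6 + 5 + 5 + 5 + 2) / 5 = 23/5 = 4.6

Step 2 — sample covariance S[i,j] = (1/(n-1)) · Σ_k (x_{k,i} - mean_i) · (x_{k,j} - mean_j), with n-1 = 4.
  S[A,A] = ((0.8)·(0.8) + (0.8)·(0.8) + (1.8)·(1.8) + (-1.2)·(-1.2) + (-2.2)·(-2.2)) / 4 = 10.8/4 = 2.7
  S[A,B] = ((0.8)·(1.4) + (0.8)·(0.4) + (1.8)·(0.4) + (-1.2)·(0.4) + (-2.2)·(-2.6)) / 4 = 7.4/4 = 1.85
  S[B,B] = ((1.4)·(1.4) + (0.4)·(0.4) + (0.4)·(0.4) + (0.4)·(0.4) + (-2.6)·(-2.6)) / 4 = 9.2/4 = 2.3

S is symmetric (S[j,i] = S[i,j]). Assembling:

S = [[2.7, 1.85],
 [1.85, 2.3]]


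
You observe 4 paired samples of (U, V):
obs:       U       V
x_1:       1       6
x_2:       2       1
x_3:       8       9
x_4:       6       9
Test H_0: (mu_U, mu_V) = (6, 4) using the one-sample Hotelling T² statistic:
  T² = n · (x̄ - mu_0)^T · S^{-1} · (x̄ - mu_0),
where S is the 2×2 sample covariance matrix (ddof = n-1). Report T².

Step 1 — sample mean vector:
  mean(U) = (1 + 2 + 8 + 6) / 4 = 17/4 = 4.25
  mean(V) = (6 + 1 + 9 + 9) / 4 = 25/4 = 6.25
  x̄ = (4.25, 6.25),  deviation x̄ - mu_0 = (4.25, 6.25) - (6, 4) = (-1.75, 2.25).

Step 2 — sample covariance matrix, S[i,j] = (1/(n-1)) · Σ_k (x_{k,i} - mean_i) · (x_{k,j} - mean_j), divisor n-1 = 3:
  S[U,U] = ((-3.25)·(-3.25) + (-2.25)·(-2.25) + (3.75)·(3.75) + (1.75)·(1.75)) / 3 = 32.75/3 = 10.9167
  S[U,V] = ((-3.25)·(-0.25) + (-2.25)·(-5.25) + (3.75)·(2.75) + (1.75)·(2.75)) / 3 = 27.75/3 = 9.25
  S[V,V] = ((-0.25)·(-0.25) + (-5.25)·(-5.25) + (2.75)·(2.75) + (2.75)·(2.75)) / 3 = 42.75/3 = 14.25
  S = [[10.9167, 9.25],
 [9.25, 14.25]].

Step 3 — invert S. det(S) = 10.9167·14.25 - (9.25)² = 70.
  S^{-1} = (1/det) · [[d, -b], [-b, a]] = [[0.2036, -0.1321],
 [-0.1321, 0.156]].

Step 4 — quadratic form (x̄ - mu_0)^T · S^{-1} · (x̄ - mu_0):
  S^{-1} · (x̄ - mu_0) = (-0.6536, 0.5821),
  (x̄ - mu_0)^T · [...] = (-1.75)·(-0.6536) + (2.25)·(0.5821) = 2.4536.

Step 5 — scale by n: T² = 4 · 2.4536 = 9.8143.

T² ≈ 9.8143


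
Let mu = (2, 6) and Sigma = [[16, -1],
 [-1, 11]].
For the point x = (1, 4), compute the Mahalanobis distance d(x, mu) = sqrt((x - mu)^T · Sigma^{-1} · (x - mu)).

Step 1 — centre the observation: (x - mu) = (-1, -2).

Step 2 — invert Sigma. det(Sigma) = 16·11 - (-1)² = 175.
  Sigma^{-1} = (1/det) · [[d, -b], [-b, a]] = [[0.0629, 0.0057],
 [0.0057, 0.0914]].

Step 3 — form the quadratic (x - mu)^T · Sigma^{-1} · (x - mu):
  Sigma^{-1} · (x - mu) = (-0.0743, -0.1886).
  (x - mu)^T · [Sigma^{-1} · (x - mu)] = (-1)·(-0.0743) + (-2)·(-0.1886) = 0.4514.

Step 4 — take square root: d = √(0.4514) ≈ 0.6719.

d(x, mu) = √(0.4514) ≈ 0.6719


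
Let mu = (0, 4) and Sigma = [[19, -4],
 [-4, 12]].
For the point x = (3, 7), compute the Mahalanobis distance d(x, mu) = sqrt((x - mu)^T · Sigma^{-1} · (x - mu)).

Step 1 — centre the observation: (x - mu) = (3, 3).

Step 2 — invert Sigma. det(Sigma) = 19·12 - (-4)² = 212.
  Sigma^{-1} = (1/det) · [[d, -b], [-b, a]] = [[0.0566, 0.0189],
 [0.0189, 0.0896]].

Step 3 — form the quadratic (x - mu)^T · Sigma^{-1} · (x - mu):
  Sigma^{-1} · (x - mu) = (0.2264, 0.3255).
  (x - mu)^T · [Sigma^{-1} · (x - mu)] = (3)·(0.2264) + (3)·(0.3255) = 1.6557.

Step 4 — take square root: d = √(1.6557) ≈ 1.2867.

d(x, mu) = √(1.6557) ≈ 1.2867


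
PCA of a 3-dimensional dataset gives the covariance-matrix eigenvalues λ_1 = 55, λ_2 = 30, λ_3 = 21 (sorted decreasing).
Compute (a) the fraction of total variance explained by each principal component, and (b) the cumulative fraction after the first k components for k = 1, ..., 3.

Step 1 — total variance = trace(Sigma) = Σ λ_i = 55 + 30 + 21 = 106.

Step 2 — fraction explained by component i = λ_i / Σ λ:
  PC1: 55/106 = 0.5189
  PC2: 30/106 = 0.283
  PC3: 21/106 = 0.1981

Step 3 — cumulative fraction after k components = (λ_1 + ... + λ_k) / Σ λ:
  k = 1: 55/106 = 0.5189
  k = 2: (55 + 30)/106 = 85/106 = 0.8019
  k = 3: (55 + 30 + 21)/106 = 106/106 = 1

Summary (fraction, with percent):

explained: PC1 0.5189 (51.89%), PC2 0.283 (28.3%), PC3 0.1981 (19.81%);  cumulative: 0.5189, 0.8019, 1


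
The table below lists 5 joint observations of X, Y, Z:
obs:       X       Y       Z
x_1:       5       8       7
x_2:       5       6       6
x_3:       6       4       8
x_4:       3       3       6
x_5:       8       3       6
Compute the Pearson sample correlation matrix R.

Step 1 — column means:
  mean(X) = (5 + 5 + 6 + 3 + 8) / 5 = 27/5 = 5.4
  mean(Y) = (8 + 6 + 4 + 3 + 3) / 5 = 24/5 = 4.8
  mean(Z) = (7 + 6 + 8 + 6 + 6) / 5 = 33/5 = 6.6

Step 2 — sample variances and covariances s[i,j] = (1/(n-1)) · Σ_k (x_{k,i} - mean_i) · (x_{k,j} - mean_j), with n-1 = 4:
  s[X,X] = ((-0.4)·(-0.4) + (-0.4)·(-0.4) + (0.6)·(0.6) + (-2.4)·(-2.4) + (2.6)·(2.6)) / 4 = 13.2/4 = 3.3
  s[X,Y] = ((-0.4)·(3.2) + (-0.4)·(1.2) + (0.6)·(-0.8) + (-2.4)·(-1.8) + (2.6)·(-1.8)) / 4 = -2.6/4 = -0.65
  s[X,Z] = ((-0.4)·(0.4) + (-0.4)·(-0.6) + (0.6)·(1.4) + (-2.4)·(-0.6) + (2.6)·(-0.6)) / 4 = 0.8/4 = 0.2
  s[Y,Y] = ((3.2)·(3.2) + (1.2)·(1.2) + (-0.8)·(-0.8) + (-1.8)·(-1.8) + (-1.8)·(-1.8)) / 4 = 18.8/4 = 4.7
  s[Y,Z] = ((3.2)·(0.4) + (1.2)·(-0.6) + (-0.8)·(1.4) + (-1.8)·(-0.6) + (-1.8)·(-0.6)) / 4 = 1.6/4 = 0.4
  s[Z,Z] = ((0.4)·(0.4) + (-0.6)·(-0.6) + (1.4)·(1.4) + (-0.6)·(-0.6) + (-0.6)·(-0.6)) / 4 = 3.2/4 = 0.8
  Sample standard deviations s_i = √(s[i,i]):
  s(X) = √(3.3) = 1.8166
  s(Y) = √(4.7) = 2.1679
  s(Z) = √(0.8) = 0.8944

Step 3 — r_{ij} = s_{ij} / (s_i · s_j):
  r[X,X] = 1 (diagonal).
  r[X,Y] = -0.65 / (1.8166 · 2.1679) = -0.65 / 3.9383 = -0.165
  r[X,Z] = 0.2 / (1.8166 · 0.8944) = 0.2 / 1.6248 = 0.1231
  r[Y,Y] = 1 (diagonal).
  r[Y,Z] = 0.4 / (2.1679 · 0.8944) = 0.4 / 1.9391 = 0.2063
  r[Z,Z] = 1 (diagonal).

R is symmetric with unit diagonal. Assembling:

R = [[1, -0.165, 0.1231],
 [-0.165, 1, 0.2063],
 [0.1231, 0.2063, 1]]


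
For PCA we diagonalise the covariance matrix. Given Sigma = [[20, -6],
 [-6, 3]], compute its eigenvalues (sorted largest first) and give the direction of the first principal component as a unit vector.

Step 1 — characteristic polynomial of 2×2 Sigma:
  det(Sigma - λI) = λ² - trace · λ + det = 0.
  trace = 20 + 3 = 23, det = 20·3 - (-6)² = 24.
Step 2 — discriminant:
  Δ = trace² - 4·det = 529 - 96 = 433.
Step 3 — eigenvalues:
  λ = (trace ± √Δ)/2 = (23 ± 20.8087)/2,
  λ_1 = 21.9043,  λ_2 = 1.0957.

Step 4 — unit eigenvector for λ_1: solve (Sigma - λ_1 I)v = 0. First row:
  (20 - 21.9043)·v_x + (-6)·v_y = 0, i.e. (-1.9043)·v_x + (-6)·v_y = 0,
  so v ∝ (b, λ_1 - a) = (-6, 1.9043); multiply by -1 so the first entry is positive: u = (6, -1.9043).
  ||u|| = √((6)² + (-1.9043)²) = √(39.6265) ≈ 6.295,
  v_1 = u/||u|| ≈ (0.9531, -0.3025) (||v_1|| = 1).

λ_1 = 21.9043,  λ_2 = 1.0957;  v_1 ≈ (0.9531, -0.3025)


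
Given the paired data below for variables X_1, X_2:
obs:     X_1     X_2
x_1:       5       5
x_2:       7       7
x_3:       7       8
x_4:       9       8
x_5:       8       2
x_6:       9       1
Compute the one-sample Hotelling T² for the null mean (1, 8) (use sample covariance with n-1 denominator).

Step 1 — sample mean vector:
  mean(X_1) = (5 + 7 + 7 + 9 + 8 + 9) / 6 = 45/6 = 7.5
  mean(X_2) = (5 + 7 + 8 + 8 + 2 + 1) / 6 = 31/6 = 5.1667
  x̄ = (7.5, 5.1667),  deviation x̄ - mu_0 = (7.5, 5.1667) - (1, 8) = (6.5, -2.8333).

Step 2 — sample covariance matrix, S[i,j] = (1/(n-1)) · Σ_k (x_{k,i} - mean_i) · (x_{k,j} - mean_j), divisor n-1 = 5:
  S[X_1,X_1] = ((-2.5)·(-2.5) + (-0.5)·(-0.5) + (-0.5)·(-0.5) + (1.5)·(1.5) + (0.5)·(0.5) + (1.5)·(1.5)) / 5 = 11.5/5 = 2.3
  S[X_1,X_2] = ((-2.5)·(-0.1667) + (-0.5)·(1.8333) + (-0.5)·(2.8333) + (1.5)·(2.8333) + (0.5)·(-3.1667) + (1.5)·(-4.1667)) / 5 = -5.5/5 = -1.1
  S[X_2,X_2] = ((-0.1667)·(-0.1667) + (1.8333)·(1.8333) + (2.8333)·(2.8333) + (2.8333)·(2.8333) + (-3.1667)·(-3.1667) + (-4.1667)·(-4.1667)) / 5 = 46.8333/5 = 9.3667
  S = [[2.3, -1.1],
 [-1.1, 9.3667]].

Step 3 — invert S. det(S) = 2.3·9.3667 - (-1.1)² = 20.3333.
  S^{-1} = (1/det) · [[d, -b], [-b, a]] = [[0.4607, 0.0541],
 [0.0541, 0.1131]].

Step 4 — quadratic form (x̄ - mu_0)^T · S^{-1} · (x̄ - mu_0):
  S^{-1} · (x̄ - mu_0) = (2.841, 0.0311),
  (x̄ - mu_0)^T · [...] = (6.5)·(2.841) + (-2.8333)·(0.0311) = 18.3781.

Step 5 — scale by n: T² = 6 · 18.3781 = 110.2689.

T² ≈ 110.2689


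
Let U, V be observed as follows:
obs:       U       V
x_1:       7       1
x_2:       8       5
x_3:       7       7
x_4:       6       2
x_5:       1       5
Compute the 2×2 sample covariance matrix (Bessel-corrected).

Step 1 — column means:
  mean(U) = (7 + 8 + 7 + 6 + 1) / 5 = 29/5 = 5.8
  mean(V) = (1 + 5 + 7 + 2 + 5) / 5 = 20/5 = 4

Step 2 — sample covariance S[i,j] = (1/(n-1)) · Σ_k (x_{k,i} - mean_i) · (x_{k,j} - mean_j), with n-1 = 4.
  S[U,U] = ((1.2)·(1.2) + (2.2)·(2.2) + (1.2)·(1.2) + (0.2)·(0.2) + (-4.8)·(-4.8)) / 4 = 30.8/4 = 7.7
  S[U,V] = ((1.2)·(-3) + (2.2)·(1) + (1.2)·(3) + (0.2)·(-2) + (-4.8)·(1)) / 4 = -3/4 = -0.75
  S[V,V] = ((-3)·(-3) + (1)·(1) + (3)·(3) + (-2)·(-2) + (1)·(1)) / 4 = 24/4 = 6

S is symmetric (S[j,i] = S[i,j]). Assembling:

S = [[7.7, -0.75],
 [-0.75, 6]]


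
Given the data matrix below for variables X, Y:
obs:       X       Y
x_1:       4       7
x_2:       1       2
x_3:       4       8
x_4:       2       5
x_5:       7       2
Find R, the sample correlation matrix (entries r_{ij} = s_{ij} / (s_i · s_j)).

Step 1 — column means:
  mean(X) = (4 + 1 + 4 + 2 + 7) / 5 = 18/5 = 3.6
  mean(Y) = (7 + 2 + 8 + 5 + 2) / 5 = 24/5 = 4.8

Step 2 — sample variances and covariances s[i,j] = (1/(n-1)) · Σ_k (x_{k,i} - mean_i) · (x_{k,j} - mean_j), with n-1 = 4:
  s[X,X] = ((0.4)·(0.4) + (-2.6)·(-2.6) + (0.4)·(0.4) + (-1.6)·(-1.6) + (3.4)·(3.4)) / 4 = 21.2/4 = 5.3
  s[X,Y] = ((0.4)·(2.2) + (-2.6)·(-2.8) + (0.4)·(3.2) + (-1.6)·(0.2) + (3.4)·(-2.8)) / 4 = -0.4/4 = -0.1
  s[Y,Y] = ((2.2)·(2.2) + (-2.8)·(-2.8) + (3.2)·(3.2) + (0.2)·(0.2) + (-2.8)·(-2.8)) / 4 = 30.8/4 = 7.7
  Sample standard deviations s_i = √(s[i,i]):
  s(X) = √(5.3) = 2.3022
  s(Y) = √(7.7) = 2.7749

Step 3 — r_{ij} = s_{ij} / (s_i · s_j):
  r[X,X] = 1 (diagonal).
  r[X,Y] = -0.1 / (2.3022 · 2.7749) = -0.1 / 6.3883 = -0.0157
  r[Y,Y] = 1 (diagonal).

R is symmetric with unit diagonal. Assembling:

R = [[1, -0.0157],
 [-0.0157, 1]]


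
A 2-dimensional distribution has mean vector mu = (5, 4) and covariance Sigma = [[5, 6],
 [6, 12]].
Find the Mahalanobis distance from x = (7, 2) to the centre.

Step 1 — centre the observation: (x - mu) = (2, -2).

Step 2 — invert Sigma. det(Sigma) = 5·12 - (6)² = 24.
  Sigma^{-1} = (1/det) · [[d, -b], [-b, a]] = [[0.5, -0.25],
 [-0.25, 0.2083]].

Step 3 — form the quadratic (x - mu)^T · Sigma^{-1} · (x - mu):
  Sigma^{-1} · (x - mu) = (1.5, -0.9167).
  (x - mu)^T · [Sigma^{-1} · (x - mu)] = (2)·(1.5) + (-2)·(-0.9167) = 4.8333.

Step 4 — take square root: d = √(4.8333) ≈ 2.1985.

d(x, mu) = √(4.8333) ≈ 2.1985


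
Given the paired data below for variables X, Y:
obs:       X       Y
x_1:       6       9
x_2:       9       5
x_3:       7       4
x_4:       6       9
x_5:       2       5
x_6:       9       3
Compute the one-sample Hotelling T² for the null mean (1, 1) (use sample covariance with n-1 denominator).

Step 1 — sample mean vector:
  mean(X) = (6 + 9 + 7 + 6 + 2 + 9) / 6 = 39/6 = 6.5
  mean(Y) = (9 + 5 + 4 + 9 + 5 + 3) / 6 = 35/6 = 5.8333
  x̄ = (6.5, 5.8333),  deviation x̄ - mu_0 = (6.5, 5.8333) - (1, 1) = (5.5, 4.8333).

Step 2 — sample covariance matrix, S[i,j] = (1/(n-1)) · Σ_k (x_{k,i} - mean_i) · (x_{k,j} - mean_j), divisor n-1 = 5:
  S[X,X] = ((-0.5)·(-0.5) + (2.5)·(2.5) + (0.5)·(0.5) + (-0.5)·(-0.5) + (-4.5)·(-4.5) + (2.5)·(2.5)) / 5 = 33.5/5 = 6.7
  S[X,Y] = ((-0.5)·(3.1667) + (2.5)·(-0.8333) + (0.5)·(-1.8333) + (-0.5)·(3.1667) + (-4.5)·(-0.8333) + (2.5)·(-2.8333)) / 5 = -9.5/5 = -1.9
  S[Y,Y] = ((3.1667)·(3.1667) + (-0.8333)·(-0.8333) + (-1.8333)·(-1.8333) + (3.1667)·(3.1667) + (-0.8333)·(-0.8333) + (-2.8333)·(-2.8333)) / 5 = 32.8333/5 = 6.5667
  S = [[6.7, -1.9],
 [-1.9, 6.5667]].

Step 3 — invert S. det(S) = 6.7·6.5667 - (-1.9)² = 40.3867.
  S^{-1} = (1/det) · [[d, -b], [-b, a]] = [[0.1626, 0.047],
 [0.047, 0.1659]].

Step 4 — quadratic form (x̄ - mu_0)^T · S^{-1} · (x̄ - mu_0):
  S^{-1} · (x̄ - mu_0) = (1.1217, 1.0606),
  (x̄ - mu_0)^T · [...] = (5.5)·(1.1217) + (4.8333)·(1.0606) = 11.2953.

Step 5 — scale by n: T² = 6 · 11.2953 = 67.7715.

T² ≈ 67.7715


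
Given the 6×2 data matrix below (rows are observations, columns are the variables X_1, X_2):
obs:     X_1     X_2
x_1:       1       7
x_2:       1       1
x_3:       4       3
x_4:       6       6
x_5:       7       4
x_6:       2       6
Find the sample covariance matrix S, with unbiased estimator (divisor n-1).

Step 1 — column means:
  mean(X_1) = (1 + 1 + 4 + 6 + 7 + 2) / 6 = 21/6 = 3.5
  mean(X_2) = (7 + 1 + 3 + 6 + 4 + 6) / 6 = 27/6 = 4.5

Step 2 — sample covariance S[i,j] = (1/(n-1)) · Σ_k (x_{k,i} - mean_i) · (x_{k,j} - mean_j), with n-1 = 5.
  S[X_1,X_1] = ((-2.5)·(-2.5) + (-2.5)·(-2.5) + (0.5)·(0.5) + (2.5)·(2.5) + (3.5)·(3.5) + (-1.5)·(-1.5)) / 5 = 33.5/5 = 6.7
  S[X_1,X_2] = ((-2.5)·(2.5) + (-2.5)·(-3.5) + (0.5)·(-1.5) + (2.5)·(1.5) + (3.5)·(-0.5) + (-1.5)·(1.5)) / 5 = 1.5/5 = 0.3
  S[X_2,X_2] = ((2.5)·(2.5) + (-3.5)·(-3.5) + (-1.5)·(-1.5) + (1.5)·(1.5) + (-0.5)·(-0.5) + (1.5)·(1.5)) / 5 = 25.5/5 = 5.1

S is symmetric (S[j,i] = S[i,j]). Assembling:

S = [[6.7, 0.3],
 [0.3, 5.1]]


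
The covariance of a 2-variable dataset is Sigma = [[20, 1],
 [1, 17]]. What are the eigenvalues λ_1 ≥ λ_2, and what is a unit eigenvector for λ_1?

Step 1 — characteristic polynomial of 2×2 Sigma:
  det(Sigma - λI) = λ² - trace · λ + det = 0.
  trace = 20 + 17 = 37, det = 20·17 - (1)² = 339.
Step 2 — discriminant:
  Δ = trace² - 4·det = 1369 - 1356 = 13.
Step 3 — eigenvalues:
  λ = (trace ± √Δ)/2 = (37 ± 3.6056)/2,
  λ_1 = 20.3028,  λ_2 = 16.6972.

Step 4 — unit eigenvector for λ_1: solve (Sigma - λ_1 I)v = 0. First row:
  (20 - 20.3028)·v_x + (1)·v_y = 0, i.e. (-0.3028)·v_x + (1)·v_y = 0,
  so v ∝ (b, λ_1 - a) = (1, 0.3028) = u.
  ||u|| = √((1)² + (0.3028)²) = √(1.0917) ≈ 1.0448,
  v_1 = u/||u|| ≈ (0.9571, 0.2898) (||v_1|| = 1).

λ_1 = 20.3028,  λ_2 = 16.6972;  v_1 ≈ (0.9571, 0.2898)


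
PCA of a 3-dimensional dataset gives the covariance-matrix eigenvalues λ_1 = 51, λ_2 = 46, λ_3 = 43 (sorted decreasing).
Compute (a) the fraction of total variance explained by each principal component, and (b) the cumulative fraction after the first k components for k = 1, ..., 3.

Step 1 — total variance = trace(Sigma) = Σ λ_i = 51 + 46 + 43 = 140.

Step 2 — fraction explained by component i = λ_i / Σ λ:
  PC1: 51/140 = 0.3643
  PC2: 46/140 = 0.3286
  PC3: 43/140 = 0.3071

Step 3 — cumulative fraction after k components = (λ_1 + ... + λ_k) / Σ λ:
  k = 1: 51/140 = 0.3643
  k = 2: (51 + 46)/140 = 97/140 = 0.6929
  k = 3: (51 + 46 + 43)/140 = 140/140 = 1

Summary (fraction, with percent):

explained: PC1 0.3643 (36.43%), PC2 0.3286 (32.86%), PC3 0.3071 (30.71%);  cumulative: 0.3643, 0.6929, 1


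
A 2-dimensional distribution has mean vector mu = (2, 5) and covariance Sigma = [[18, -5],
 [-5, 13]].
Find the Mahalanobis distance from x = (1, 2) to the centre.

Step 1 — centre the observation: (x - mu) = (-1, -3).

Step 2 — invert Sigma. det(Sigma) = 18·13 - (-5)² = 209.
  Sigma^{-1} = (1/det) · [[d, -b], [-b, a]] = [[0.0622, 0.0239],
 [0.0239, 0.0861]].

Step 3 — form the quadratic (x - mu)^T · Sigma^{-1} · (x - mu):
  Sigma^{-1} · (x - mu) = (-0.134, -0.2823).
  (x - mu)^T · [Sigma^{-1} · (x - mu)] = (-1)·(-0.134) + (-3)·(-0.2823) = 0.9809.

Step 4 — take square root: d = √(0.9809) ≈ 0.9904.

d(x, mu) = √(0.9809) ≈ 0.9904


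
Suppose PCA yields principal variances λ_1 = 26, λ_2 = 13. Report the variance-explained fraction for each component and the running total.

Step 1 — total variance = trace(Sigma) = Σ λ_i = 26 + 13 = 39.

Step 2 — fraction explained by component i = λ_i / Σ λ:
  PC1: 26/39 = 0.6667
  PC2: 13/39 = 0.3333

Step 3 — cumulative fraction after k components = (λ_1 + ... + λ_k) / Σ λ:
  k = 1: 26/39 = 0.6667
  k = 2: (26 + 13)/39 = 39/39 = 1

Summary (fraction, with percent):

explained: PC1 0.6667 (66.67%), PC2 0.3333 (33.33%);  cumulative: 0.6667, 1


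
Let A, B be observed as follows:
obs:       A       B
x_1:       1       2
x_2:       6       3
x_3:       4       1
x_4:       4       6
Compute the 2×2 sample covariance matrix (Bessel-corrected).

Step 1 — column means:
  mean(A) = (1 + 6 + 4 + 4) / 4 = 15/4 = 3.75
  mean(B) = (2 + 3 + 1 + 6) / 4 = 12/4 = 3

Step 2 — sample covariance S[i,j] = (1/(n-1)) · Σ_k (x_{k,i} - mean_i) · (x_{k,j} - mean_j), with n-1 = 3.
  S[A,A] = ((-2.75)·(-2.75) + (2.25)·(2.25) + (0.25)·(0.25) + (0.25)·(0.25)) / 3 = 12.75/3 = 4.25
  S[A,B] = ((-2.75)·(-1) + (2.25)·(0) + (0.25)·(-2) + (0.25)·(3)) / 3 = 3/3 = 1
  S[B,B] = ((-1)·(-1) + (0)·(0) + (-2)·(-2) + (3)·(3)) / 3 = 14/3 = 4.6667

S is symmetric (S[j,i] = S[i,j]). Assembling:

S = [[4.25, 1],
 [1, 4.6667]]


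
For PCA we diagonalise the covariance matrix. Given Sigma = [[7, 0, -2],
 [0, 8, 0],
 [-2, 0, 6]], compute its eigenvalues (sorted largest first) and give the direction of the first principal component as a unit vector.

Step 1 — characteristic polynomial p(λ) = det(λI - Sigma) = λ³ - tr·λ² + c_1·λ - det, where tr = trace, c_1 = sum of the principal 2×2 minors, det = det(Sigma):
  tr = 7 + 8 + 6 = 21,
  c_1 = (7·8 - (0)²) + (7·6 - (-2)²) + (8·6 - (0)²) = 56 + 38 + 48 = 142,
  det = 7·(8·6 - (0)²) - (0)·((0)·6 - (0)·(-2)) + (-2)·((0)·(0) - 8·(-2)) = 7·(48) - (0)·(0) + (-2)·(16) = 304.
  So p(λ) = λ³ - 21λ² + 142λ - 304.
Step 2 — look for an integer root (rational root theorem: any rational root is an integer divisor of 304). Testing λ = 8:
  p(8) = 512 - 1344 + 1136 - 304 = 0  ✓
  Dividing out (λ - 8): p(λ) = (λ - 8)(λ² - 13λ + 38).
Step 3 — remaining eigenvalues from the quadratic λ² - 13λ + 38 = 0:
  Δ = 13² - 4·38 = 169 - 152 = 17,  λ = (13 ± √17)/2 = (13 ± 4.1231)/2 ≈ 8.5616 or 4.4384.
  Sorted: λ_1 = 8.5616,  λ_2 = 8,  λ_3 = 4.4384  (check: sum = 21 = tr ✓).

Step 4 — unit eigenvector for λ_1 ≈ 8.5616: v spans the null space of (Sigma - λ_1 I), whose rows are
  r_1 = (-1.5616, 0, -2),  r_2 = (0, -0.5616, 0),  r_3 = (-2, 0, -2.5616).
  v is orthogonal to every row, so take v ∝ r_1 × r_2 = ((0)·(0) - (-2)·(-0.5616), (-2)·(0) - (-1.5616)·(0), (-1.5616)·(-0.5616) - (0)·(0)) ≈ (-1.1231, 0, 0.8769).
  Rescale (multiply by -1 so the first nonzero entry is positive): u = (1.1231, 0, -0.8769).
  ||u|| = √((1.1231)² + (0)² + (-0.8769)²) = √(2.0303) ≈ 1.4249,  v_1 = u/||u|| ≈ (0.7882, 0, -0.6154) (||v_1|| = 1).

λ_1 = 8.5616,  λ_2 = 8,  λ_3 = 4.4384;  v_1 ≈ (0.7882, 0, -0.6154)


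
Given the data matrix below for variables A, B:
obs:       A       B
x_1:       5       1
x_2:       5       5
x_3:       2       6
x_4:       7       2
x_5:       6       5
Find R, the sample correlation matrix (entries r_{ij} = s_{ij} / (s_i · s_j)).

Step 1 — column means:
  mean(A) = (5 + 5 + 2 + 7 + 6) / 5 = 25/5 = 5
  mean(B) = (1 + 5 + 6 + 2 + 5) / 5 = 19/5 = 3.8

Step 2 — sample variances and covariances s[i,j] = (1/(n-1)) · Σ_k (x_{k,i} - mean_i) · (x_{k,j} - mean_j), with n-1 = 4:
  s[A,A] = ((0)·(0) + (0)·(0) + (-3)·(-3) + (2)·(2) + (1)·(1)) / 4 = 14/4 = 3.5
  s[A,B] = ((0)·(-2.8) + (0)·(1.2) + (-3)·(2.2) + (2)·(-1.8) + (1)·(1.2)) / 4 = -9/4 = -2.25
  s[B,B] = ((-2.8)·(-2.8) + (1.2)·(1.2) + (2.2)·(2.2) + (-1.8)·(-1.8) + (1.2)·(1.2)) / 4 = 18.8/4 = 4.7
  Sample standard deviations s_i = √(s[i,i]):
  s(A) = √(3.5) = 1.8708
  s(B) = √(4.7) = 2.1679

Step 3 — r_{ij} = s_{ij} / (s_i · s_j):
  r[A,A] = 1 (diagonal).
  r[A,B] = -2.25 / (1.8708 · 2.1679) = -2.25 / 4.0559 = -0.5548
  r[B,B] = 1 (diagonal).

R is symmetric with unit diagonal. Assembling:

R = [[1, -0.5548],
 [-0.5548, 1]]


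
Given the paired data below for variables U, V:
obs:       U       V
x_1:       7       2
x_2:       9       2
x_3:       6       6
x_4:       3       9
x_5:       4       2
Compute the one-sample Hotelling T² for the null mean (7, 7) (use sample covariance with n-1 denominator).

Step 1 — sample mean vector:
  mean(U) = (7 + 9 + 6 + 3 + 4) / 5 = 29/5 = 5.8
  mean(V) = (2 + 2 + 6 + 9 + 2) / 5 = 21/5 = 4.2
  x̄ = (5.8, 4.2),  deviation x̄ - mu_0 = (5.8, 4.2) - (7, 7) = (-1.2, -2.8).

Step 2 — sample covariance matrix, S[i,j] = (1/(n-1)) · Σ_k (x_{k,i} - mean_i) · (x_{k,j} - mean_j), divisor n-1 = 4:
  S[U,U] = ((1.2)·(1.2) + (3.2)·(3.2) + (0.2)·(0.2) + (-2.8)·(-2.8) + (-1.8)·(-1.8)) / 4 = 22.8/4 = 5.7
  S[U,V] = ((1.2)·(-2.2) + (3.2)·(-2.2) + (0.2)·(1.8) + (-2.8)·(4.8) + (-1.8)·(-2.2)) / 4 = -18.8/4 = -4.7
  S[V,V] = ((-2.2)·(-2.2) + (-2.2)·(-2.2) + (1.8)·(1.8) + (4.8)·(4.8) + (-2.2)·(-2.2)) / 4 = 40.8/4 = 10.2
  S = [[5.7, -4.7],
 [-4.7, 10.2]].

Step 3 — invert S. det(S) = 5.7·10.2 - (-4.7)² = 36.05.
  S^{-1} = (1/det) · [[d, -b], [-b, a]] = [[0.2829, 0.1304],
 [0.1304, 0.1581]].

Step 4 — quadratic form (x̄ - mu_0)^T · S^{-1} · (x̄ - mu_0):
  S^{-1} · (x̄ - mu_0) = (-0.7046, -0.5992),
  (x̄ - mu_0)^T · [...] = (-1.2)·(-0.7046) + (-2.8)·(-0.5992) = 2.5232.

Step 5 — scale by n: T² = 5 · 2.5232 = 12.6158.

T² ≈ 12.6158


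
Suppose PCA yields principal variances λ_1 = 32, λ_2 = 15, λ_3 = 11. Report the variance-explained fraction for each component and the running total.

Step 1 — total variance = trace(Sigma) = Σ λ_i = 32 + 15 + 11 = 58.

Step 2 — fraction explained by component i = λ_i / Σ λ:
  PC1: 32/58 = 0.5517
  PC2: 15/58 = 0.2586
  PC3: 11/58 = 0.1897

Step 3 — cumulative fraction after k components = (λ_1 + ... + λ_k) / Σ λ:
  k = 1: 32/58 = 0.5517
  k = 2: (32 + 15)/58 = 47/58 = 0.8103
  k = 3: (32 + 15 + 11)/58 = 58/58 = 1

Summary (fraction, with percent):

explained: PC1 0.5517 (55.17%), PC2 0.2586 (25.86%), PC3 0.1897 (18.97%);  cumulative: 0.5517, 0.8103, 1


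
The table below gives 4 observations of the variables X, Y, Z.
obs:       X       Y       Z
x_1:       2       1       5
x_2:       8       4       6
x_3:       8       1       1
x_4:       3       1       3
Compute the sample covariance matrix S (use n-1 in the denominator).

Step 1 — column means:
  mean(X) = (2 + 8 + 8 + 3) / 4 = 21/4 = 5.25
  mean(Y) = (1 + 4 + 1 + 1) / 4 = 7/4 = 1.75
  mean(Z) = (5 + 6 + 1 + 3) / 4 = 15/4 = 3.75

Step 2 — sample covariance S[i,j] = (1/(n-1)) · Σ_k (x_{k,i} - mean_i) · (x_{k,j} - mean_j), with n-1 = 3.
  S[X,X] = ((-3.25)·(-3.25) + (2.75)·(2.75) + (2.75)·(2.75) + (-2.25)·(-2.25)) / 3 = 30.75/3 = 10.25
  S[X,Y] = ((-3.25)·(-0.75) + (2.75)·(2.25) + (2.75)·(-0.75) + (-2.25)·(-0.75)) / 3 = 8.25/3 = 2.75
  S[X,Z] = ((-3.25)·(1.25) + (2.75)·(2.25) + (2.75)·(-2.75) + (-2.25)·(-0.75)) / 3 = -3.75/3 = -1.25
  S[Y,Y] = ((-0.75)·(-0.75) + (2.25)·(2.25) + (-0.75)·(-0.75) + (-0.75)·(-0.75)) / 3 = 6.75/3 = 2.25
  S[Y,Z] = ((-0.75)·(1.25) + (2.25)·(2.25) + (-0.75)·(-2.75) + (-0.75)·(-0.75)) / 3 = 6.75/3 = 2.25
  S[Z,Z] = ((1.25)·(1.25) + (2.25)·(2.25) + (-2.75)·(-2.75) + (-0.75)·(-0.75)) / 3 = 14.75/3 = 4.9167

S is symmetric (S[j,i] = S[i,j]). Assembling:

S = [[10.25, 2.75, -1.25],
 [2.75, 2.25, 2.25],
 [-1.25, 2.25, 4.9167]]


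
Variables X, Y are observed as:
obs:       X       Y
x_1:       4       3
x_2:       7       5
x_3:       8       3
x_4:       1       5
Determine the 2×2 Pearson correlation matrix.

Step 1 — column means:
  mean(X) = (4 + 7 + 8 + 1) / 4 = 20/4 = 5
  mean(Y) = (3 + 5 + 3 + 5) / 4 = 16/4 = 4

Step 2 — sample variances and covariances s[i,j] = (1/(n-1)) · Σ_k (x_{k,i} - mean_i) · (x_{k,j} - mean_j), with n-1 = 3:
  s[X,X] = ((-1)·(-1) + (2)·(2) + (3)·(3) + (-4)·(-4)) / 3 = 30/3 = 10
  s[X,Y] = ((-1)·(-1) + (2)·(1) + (3)·(-1) + (-4)·(1)) / 3 = -4/3 = -1.3333
  s[Y,Y] = ((-1)·(-1) + (1)·(1) + (-1)·(-1) + (1)·(1)) / 3 = 4/3 = 1.3333
  Sample standard deviations s_i = √(s[i,i]):
  s(X) = √(10) = 3.1623
  s(Y) = √(1.3333) = 1.1547

Step 3 — r_{ij} = s_{ij} / (s_i · s_j):
  r[X,X] = 1 (diagonal).
  r[X,Y] = -1.3333 / (3.1623 · 1.1547) = -1.3333 / 3.6515 = -0.3651
  r[Y,Y] = 1 (diagonal).

R is symmetric with unit diagonal. Assembling:

R = [[1, -0.3651],
 [-0.3651, 1]]


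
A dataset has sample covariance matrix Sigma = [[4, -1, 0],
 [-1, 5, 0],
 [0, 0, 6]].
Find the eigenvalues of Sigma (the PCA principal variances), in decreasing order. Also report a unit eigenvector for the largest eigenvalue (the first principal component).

Step 1 — characteristic polynomial p(λ) = det(λI - Sigma) = λ³ - tr·λ² + c_1·λ - det, where tr = trace, c_1 = sum of the principal 2×2 minors, det = det(Sigma):
  tr = 4 + 5 + 6 = 15,
  c_1 = (4·5 - (-1)²) + (4·6 - (0)²) + (5·6 - (0)²) = 19 + 24 + 30 = 73,
  det = 4·(5·6 - (0)²) - (-1)·((-1)·6 - (0)·(0)) + (0)·((-1)·(0) - 5·(0)) = 4·(30) - (-1)·(-6) + (0)·(0) = 114.
  So p(λ) = λ³ - 15λ² + 73λ - 114.
Step 2 — look for an integer root (rational root theorem: any rational root is an integer divisor of 114). Testing λ = 6:
  p(6) = 216 - 540 + 438 - 114 = 0  ✓
  Dividing out (λ - 6): p(λ) = (λ - 6)(λ² - 9λ + 19).
Step 3 — remaining eigenvalues from the quadratic λ² - 9λ + 19 = 0:
  Δ = 9² - 4·19 = 81 - 76 = 5,  λ = (9 ± √5)/2 = (9 ± 2.2361)/2 ≈ 5.618 or 3.382.
  Sorted: λ_1 = 6,  λ_2 = 5.618,  λ_3 = 3.382  (check: sum = 15 = tr ✓).

Step 4 — unit eigenvector for λ_1 = 6: v spans the null space of (Sigma - λ_1 I), whose rows are
  r_1 = (-2, -1, 0),  r_2 = (-1, -1, 0),  r_3 = (0, 0, 0).
  v is orthogonal to every row, so take v ∝ r_1 × r_2 = ((-1)·(0) - (0)·(-1), (0)·(-1) - (-2)·(0), (-2)·(-1) - (-1)·(-1)) = (0, 0, 1).
  Let u = (0, 0, 1).
  ||u|| = √((0)² + (0)² + (1)²) = √(1) = 1,  v_1 = u/||u|| ≈ (0, 0, 1) (||v_1|| = 1).

λ_1 = 6,  λ_2 = 5.618,  λ_3 = 3.382;  v_1 ≈ (0, 0, 1)


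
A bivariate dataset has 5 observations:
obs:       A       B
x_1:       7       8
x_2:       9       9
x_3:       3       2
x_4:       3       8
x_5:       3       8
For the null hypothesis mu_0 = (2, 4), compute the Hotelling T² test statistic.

Step 1 — sample mean vector:
  mean(A) = (7 + 9 + 3 + 3 + 3) / 5 = 25/5 = 5
  mean(B) = (8 + 9 + 2 + 8 + 8) / 5 = 35/5 = 7
  x̄ = (5, 7),  deviation x̄ - mu_0 = (5, 7) - (2, 4) = (3, 3).

Step 2 — sample covariance matrix, S[i,j] = (1/(n-1)) · Σ_k (x_{k,i} - mean_i) · (x_{k,j} - mean_j), divisor n-1 = 4:
  S[A,A] = ((2)·(2) + (4)·(4) + (-2)·(-2) + (-2)·(-2) + (-2)·(-2)) / 4 = 32/4 = 8
  S[A,B] = ((2)·(1) + (4)·(2) + (-2)·(-5) + (-2)·(1) + (-2)·(1)) / 4 = 16/4 = 4
  S[B,B] = ((1)·(1) + (2)·(2) + (-5)·(-5) + (1)·(1) + (1)·(1)) / 4 = 32/4 = 8
  S = [[8, 4],
 [4, 8]].

Step 3 — invert S. det(S) = 8·8 - (4)² = 48.
  S^{-1} = (1/det) · [[d, -b], [-b, a]] = [[0.1667, -0.0833],
 [-0.0833, 0.1667]].

Step 4 — quadratic form (x̄ - mu_0)^T · S^{-1} · (x̄ - mu_0):
  S^{-1} · (x̄ - mu_0) = (0.25, 0.25),
  (x̄ - mu_0)^T · [...] = (3)·(0.25) + (3)·(0.25) = 1.5.

Step 5 — scale by n: T² = 5 · 1.5 = 7.5.

T² ≈ 7.5


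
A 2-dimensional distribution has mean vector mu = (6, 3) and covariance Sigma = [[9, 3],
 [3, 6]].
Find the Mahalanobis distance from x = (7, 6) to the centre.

Step 1 — centre the observation: (x - mu) = (1, 3).

Step 2 — invert Sigma. det(Sigma) = 9·6 - (3)² = 45.
  Sigma^{-1} = (1/det) · [[d, -b], [-b, a]] = [[0.1333, -0.0667],
 [-0.0667, 0.2]].

Step 3 — form the quadratic (x - mu)^T · Sigma^{-1} · (x - mu):
  Sigma^{-1} · (x - mu) = (-0.0667, 0.5333).
  (x - mu)^T · [Sigma^{-1} · (x - mu)] = (1)·(-0.0667) + (3)·(0.5333) = 1.5333.

Step 4 — take square root: d = √(1.5333) ≈ 1.2383.

d(x, mu) = √(1.5333) ≈ 1.2383


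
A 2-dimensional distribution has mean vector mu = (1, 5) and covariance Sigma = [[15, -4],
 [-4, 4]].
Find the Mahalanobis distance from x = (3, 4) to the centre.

Step 1 — centre the observation: (x - mu) = (2, -1).

Step 2 — invert Sigma. det(Sigma) = 15·4 - (-4)² = 44.
  Sigma^{-1} = (1/det) · [[d, -b], [-b, a]] = [[0.0909, 0.0909],
 [0.0909, 0.3409]].

Step 3 — form the quadratic (x - mu)^T · Sigma^{-1} · (x - mu):
  Sigma^{-1} · (x - mu) = (0.0909, -0.1591).
  (x - mu)^T · [Sigma^{-1} · (x - mu)] = (2)·(0.0909) + (-1)·(-0.1591) = 0.3409.

Step 4 — take square root: d = √(0.3409) ≈ 0.5839.

d(x, mu) = √(0.3409) ≈ 0.5839


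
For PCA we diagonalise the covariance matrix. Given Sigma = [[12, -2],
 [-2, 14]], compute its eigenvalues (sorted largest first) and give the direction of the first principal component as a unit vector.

Step 1 — characteristic polynomial of 2×2 Sigma:
  det(Sigma - λI) = λ² - trace · λ + det = 0.
  trace = 12 + 14 = 26, det = 12·14 - (-2)² = 164.
Step 2 — discriminant:
  Δ = trace² - 4·det = 676 - 656 = 20.
Step 3 — eigenvalues:
  λ = (trace ± √Δ)/2 = (26 ± 4.4721)/2,
  λ_1 = 15.2361,  λ_2 = 10.7639.

Step 4 — unit eigenvector for λ_1: solve (Sigma - λ_1 I)v = 0. First row:
  (12 - 15.2361)·v_x + (-2)·v_y = 0, i.e. (-3.2361)·v_x + (-2)·v_y = 0,
  so v ∝ (b, λ_1 - a) = (-2, 3.2361); multiply by -1 so the first entry is positive: u = (2, -3.2361).
  ||u|| = √((2)² + (-3.2361)²) = √(14.4721) ≈ 3.8042,
  v_1 = u/||u|| ≈ (0.5257, -0.8507) (||v_1|| = 1).

λ_1 = 15.2361,  λ_2 = 10.7639;  v_1 ≈ (0.5257, -0.8507)


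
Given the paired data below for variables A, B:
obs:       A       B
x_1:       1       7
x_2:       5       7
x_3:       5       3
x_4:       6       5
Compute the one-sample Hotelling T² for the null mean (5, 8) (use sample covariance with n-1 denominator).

Step 1 — sample mean vector:
  mean(A) = (1 + 5 + 5 + 6) / 4 = 17/4 = 4.25
  mean(B) = (7 + 7 + 3 + 5) / 4 = 22/4 = 5.5
  x̄ = (4.25, 5.5),  deviation x̄ - mu_0 = (4.25, 5.5) - (5, 8) = (-0.75, -2.5).

Step 2 — sample covariance matrix, S[i,j] = (1/(n-1)) · Σ_k (x_{k,i} - mean_i) · (x_{k,j} - mean_j), divisor n-1 = 3:
  S[A,A] = ((-3.25)·(-3.25) + (0.75)·(0.75) + (0.75)·(0.75) + (1.75)·(1.75)) / 3 = 14.75/3 = 4.9167
  S[A,B] = ((-3.25)·(1.5) + (0.75)·(1.5) + (0.75)·(-2.5) + (1.75)·(-0.5)) / 3 = -6.5/3 = -2.1667
  S[B,B] = ((1.5)·(1.5) + (1.5)·(1.5) + (-2.5)·(-2.5) + (-0.5)·(-0.5)) / 3 = 11/3 = 3.6667
  S = [[4.9167, -2.1667],
 [-2.1667, 3.6667]].

Step 3 — invert S. det(S) = 4.9167·3.6667 - (-2.1667)² = 13.3333.
  S^{-1} = (1/det) · [[d, -b], [-b, a]] = [[0.275, 0.1625],
 [0.1625, 0.3688]].

Step 4 — quadratic form (x̄ - mu_0)^T · S^{-1} · (x̄ - mu_0):
  S^{-1} · (x̄ - mu_0) = (-0.6125, -1.0438),
  (x̄ - mu_0)^T · [...] = (-0.75)·(-0.6125) + (-2.5)·(-1.0438) = 3.0688.

Step 5 — scale by n: T² = 4 · 3.0688 = 12.275.

T² ≈ 12.275


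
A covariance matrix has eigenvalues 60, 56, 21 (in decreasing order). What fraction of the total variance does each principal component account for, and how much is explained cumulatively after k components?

Step 1 — total variance = trace(Sigma) = Σ λ_i = 60 + 56 + 21 = 137.

Step 2 — fraction explained by component i = λ_i / Σ λ:
  PC1: 60/137 = 0.438
  PC2: 56/137 = 0.4088
  PC3: 21/137 = 0.1533

Step 3 — cumulative fraction after k components = (λ_1 + ... + λ_k) / Σ λ:
  k = 1: 60/137 = 0.438
  k = 2: (60 + 56)/137 = 116/137 = 0.8467
  k = 3: (60 + 56 + 21)/137 = 137/137 = 1

Summary (fraction, with percent):

explained: PC1 0.438 (43.8%), PC2 0.4088 (40.88%), PC3 0.1533 (15.33%);  cumulative: 0.438, 0.8467, 1


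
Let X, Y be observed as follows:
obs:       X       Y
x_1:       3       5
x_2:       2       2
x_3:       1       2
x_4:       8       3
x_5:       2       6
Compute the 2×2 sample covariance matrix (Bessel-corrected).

Step 1 — column means:
  mean(X) = (3 + 2 + 1 + 8 + 2) / 5 = 16/5 = 3.2
  mean(Y) = (5 + 2 + 2 + 3 + 6) / 5 = 18/5 = 3.6

Step 2 — sample covariance S[i,j] = (1/(n-1)) · Σ_k (x_{k,i} - mean_i) · (x_{k,j} - mean_j), with n-1 = 4.
  S[X,X] = ((-0.2)·(-0.2) + (-1.2)·(-1.2) + (-2.2)·(-2.2) + (4.8)·(4.8) + (-1.2)·(-1.2)) / 4 = 30.8/4 = 7.7
  S[X,Y] = ((-0.2)·(1.4) + (-1.2)·(-1.6) + (-2.2)·(-1.6) + (4.8)·(-0.6) + (-1.2)·(2.4)) / 4 = -0.6/4 = -0.15
  S[Y,Y] = ((1.4)·(1.4) + (-1.6)·(-1.6) + (-1.6)·(-1.6) + (-0.6)·(-0.6) + (2.4)·(2.4)) / 4 = 13.2/4 = 3.3

S is symmetric (S[j,i] = S[i,j]). Assembling:

S = [[7.7, -0.15],
 [-0.15, 3.3]]


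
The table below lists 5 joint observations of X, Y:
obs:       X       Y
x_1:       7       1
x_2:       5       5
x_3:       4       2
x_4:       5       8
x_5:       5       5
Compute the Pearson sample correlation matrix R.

Step 1 — column means:
  mean(X) = (7 + 5 + 4 + 5 + 5) / 5 = 26/5 = 5.2
  mean(Y) = (1 + 5 + 2 + 8 + 5) / 5 = 21/5 = 4.2

Step 2 — sample variances and covariances s[i,j] = (1/(n-1)) · Σ_k (x_{k,i} - mean_i) · (x_{k,j} - mean_j), with n-1 = 4:
  s[X,X] = ((1.8)·(1.8) + (-0.2)·(-0.2) + (-1.2)·(-1.2) + (-0.2)·(-0.2) + (-0.2)·(-0.2)) / 4 = 4.8/4 = 1.2
  s[X,Y] = ((1.8)·(-3.2) + (-0.2)·(0.8) + (-1.2)·(-2.2) + (-0.2)·(3.8) + (-0.2)·(0.8)) / 4 = -4.2/4 = -1.05
  s[Y,Y] = ((-3.2)·(-3.2) + (0.8)·(0.8) + (-2.2)·(-2.2) + (3.8)·(3.8) + (0.8)·(0.8)) / 4 = 30.8/4 = 7.7
  Sample standard deviations s_i = √(s[i,i]):
  s(X) = √(1.2) = 1.0954
  s(Y) = √(7.7) = 2.7749

Step 3 — r_{ij} = s_{ij} / (s_i · s_j):
  r[X,X] = 1 (diagonal).
  r[X,Y] = -1.05 / (1.0954 · 2.7749) = -1.05 / 3.0397 = -0.3454
  r[Y,Y] = 1 (diagonal).

R is symmetric with unit diagonal. Assembling:

R = [[1, -0.3454],
 [-0.3454, 1]]


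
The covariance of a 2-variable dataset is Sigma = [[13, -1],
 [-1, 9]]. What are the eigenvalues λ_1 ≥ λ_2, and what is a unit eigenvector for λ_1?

Step 1 — characteristic polynomial of 2×2 Sigma:
  det(Sigma - λI) = λ² - trace · λ + det = 0.
  trace = 13 + 9 = 22, det = 13·9 - (-1)² = 116.
Step 2 — discriminant:
  Δ = trace² - 4·det = 484 - 464 = 20.
Step 3 — eigenvalues:
  λ = (trace ± √Δ)/2 = (22 ± 4.4721)/2,
  λ_1 = 13.2361,  λ_2 = 8.7639.

Step 4 — unit eigenvector for λ_1: solve (Sigma - λ_1 I)v = 0. First row:
  (13 - 13.2361)·v_x + (-1)·v_y = 0, i.e. (-0.2361)·v_x + (-1)·v_y = 0,
  so v ∝ (b, λ_1 - a) = (-1, 0.2361); multiply by -1 so the first entry is positive: u = (1, -0.2361).
  ||u|| = √((1)² + (-0.2361)²) = √(1.0557) ≈ 1.0275,
  v_1 = u/||u|| ≈ (0.9732, -0.2298) (||v_1|| = 1).

λ_1 = 13.2361,  λ_2 = 8.7639;  v_1 ≈ (0.9732, -0.2298)


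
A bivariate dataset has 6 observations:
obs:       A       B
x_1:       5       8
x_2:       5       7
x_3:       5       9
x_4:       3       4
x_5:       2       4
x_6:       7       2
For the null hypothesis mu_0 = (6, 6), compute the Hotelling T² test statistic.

Step 1 — sample mean vector:
  mean(A) = (5 + 5 + 5 + 3 + 2 + 7) / 6 = 27/6 = 4.5
  mean(B) = (8 + 7 + 9 + 4 + 4 + 2) / 6 = 34/6 = 5.6667
  x̄ = (4.5, 5.6667),  deviation x̄ - mu_0 = (4.5, 5.6667) - (6, 6) = (-1.5, -0.3333).

Step 2 — sample covariance matrix, S[i,j] = (1/(n-1)) · Σ_k (x_{k,i} - mean_i) · (x_{k,j} - mean_j), divisor n-1 = 5:
  S[A,A] = ((0.5)·(0.5) + (0.5)·(0.5) + (0.5)·(0.5) + (-1.5)·(-1.5) + (-2.5)·(-2.5) + (2.5)·(2.5)) / 5 = 15.5/5 = 3.1
  S[A,B] = ((0.5)·(2.3333) + (0.5)·(1.3333) + (0.5)·(3.3333) + (-1.5)·(-1.6667) + (-2.5)·(-1.6667) + (2.5)·(-3.6667)) / 5 = 1/5 = 0.2
  S[B,B] = ((2.3333)·(2.3333) + (1.3333)·(1.3333) + (3.3333)·(3.3333) + (-1.6667)·(-1.6667) + (-1.6667)·(-1.6667) + (-3.6667)·(-3.6667)) / 5 = 37.3333/5 = 7.4667
  S = [[3.1, 0.2],
 [0.2, 7.4667]].

Step 3 — invert S. det(S) = 3.1·7.4667 - (0.2)² = 23.1067.
  S^{-1} = (1/det) · [[d, -b], [-b, a]] = [[0.3231, -0.0087],
 [-0.0087, 0.1342]].

Step 4 — quadratic form (x̄ - mu_0)^T · S^{-1} · (x̄ - mu_0):
  S^{-1} · (x̄ - mu_0) = (-0.4818, -0.0317),
  (x̄ - mu_0)^T · [...] = (-1.5)·(-0.4818) + (-0.3333)·(-0.0317) = 0.7333.

Step 5 — scale by n: T² = 6 · 0.7333 = 4.3999.

T² ≈ 4.3999


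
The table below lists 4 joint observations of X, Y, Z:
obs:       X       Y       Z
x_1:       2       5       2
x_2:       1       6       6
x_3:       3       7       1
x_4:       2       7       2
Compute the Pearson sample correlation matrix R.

Step 1 — column means:
  mean(X) = (2 + 1 + 3 + 2) / 4 = 8/4 = 2
  mean(Y) = (5 + 6 + 7 + 7) / 4 = 25/4 = 6.25
  mean(Z) = (2 + 6 + 1 + 2) / 4 = 11/4 = 2.75

Step 2 — sample variances and covariances s[i,j] = (1/(n-1)) · Σ_k (x_{k,i} - mean_i) · (x_{k,j} - mean_j), with n-1 = 3:
  s[X,X] = ((0)·(0) + (-1)·(-1) + (1)·(1) + (0)·(0)) / 3 = 2/3 = 0.6667
  s[X,Y] = ((0)·(-1.25) + (-1)·(-0.25) + (1)·(0.75) + (0)·(0.75)) / 3 = 1/3 = 0.3333
  s[X,Z] = ((0)·(-0.75) + (-1)·(3.25) + (1)·(-1.75) + (0)·(-0.75)) / 3 = -5/3 = -1.6667
  s[Y,Y] = ((-1.25)·(-1.25) + (-0.25)·(-0.25) + (0.75)·(0.75) + (0.75)·(0.75)) / 3 = 2.75/3 = 0.9167
  s[Y,Z] = ((-1.25)·(-0.75) + (-0.25)·(3.25) + (0.75)·(-1.75) + (0.75)·(-0.75)) / 3 = -1.75/3 = -0.5833
  s[Z,Z] = ((-0.75)·(-0.75) + (3.25)·(3.25) + (-1.75)·(-1.75) + (-0.75)·(-0.75)) / 3 = 14.75/3 = 4.9167
  Sample standard deviations s_i = √(s[i,i]):
  s(X) = √(0.6667) = 0.8165
  s(Y) = √(0.9167) = 0.9574
  s(Z) = √(4.9167) = 2.2174

Step 3 — r_{ij} = s_{ij} / (s_i · s_j):
  r[X,X] = 1 (diagonal).
  r[X,Y] = 0.3333 / (0.8165 · 0.9574) = 0.3333 / 0.7817 = 0.4264
  r[X,Z] = -1.6667 / (0.8165 · 2.2174) = -1.6667 / 1.8105 = -0.9206
  r[Y,Y] = 1 (diagonal).
  r[Y,Z] = -0.5833 / (0.9574 · 2.2174) = -0.5833 / 2.123 = -0.2748
  r[Z,Z] = 1 (diagonal).

R is symmetric with unit diagonal. Assembling:

R = [[1, 0.4264, -0.9206],
 [0.4264, 1, -0.2748],
 [-0.9206, -0.2748, 1]]


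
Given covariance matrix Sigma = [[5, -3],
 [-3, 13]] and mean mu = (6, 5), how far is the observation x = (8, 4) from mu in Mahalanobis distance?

Step 1 — centre the observation: (x - mu) = (2, -1).

Step 2 — invert Sigma. det(Sigma) = 5·13 - (-3)² = 56.
  Sigma^{-1} = (1/det) · [[d, -b], [-b, a]] = [[0.2321, 0.0536],
 [0.0536, 0.0893]].

Step 3 — form the quadratic (x - mu)^T · Sigma^{-1} · (x - mu):
  Sigma^{-1} · (x - mu) = (0.4107, 0.0179).
  (x - mu)^T · [Sigma^{-1} · (x - mu)] = (2)·(0.4107) + (-1)·(0.0179) = 0.8036.

Step 4 — take square root: d = √(0.8036) ≈ 0.8964.

d(x, mu) = √(0.8036) ≈ 0.8964


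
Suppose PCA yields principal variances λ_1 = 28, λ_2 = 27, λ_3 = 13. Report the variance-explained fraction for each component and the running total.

Step 1 — total variance = trace(Sigma) = Σ λ_i = 28 + 27 + 13 = 68.

Step 2 — fraction explained by component i = λ_i / Σ λ:
  PC1: 28/68 = 0.4118
  PC2: 27/68 = 0.3971
  PC3: 13/68 = 0.1912

Step 3 — cumulative fraction after k components = (λ_1 + ... + λ_k) / Σ λ:
  k = 1: 28/68 = 0.4118
  k = 2: (28 + 27)/68 = 55/68 = 0.8088
  k = 3: (28 + 27 + 13)/68 = 68/68 = 1

Summary (fraction, with percent):

explained: PC1 0.4118 (41.18%), PC2 0.3971 (39.71%), PC3 0.1912 (19.12%);  cumulative: 0.4118, 0.8088, 1


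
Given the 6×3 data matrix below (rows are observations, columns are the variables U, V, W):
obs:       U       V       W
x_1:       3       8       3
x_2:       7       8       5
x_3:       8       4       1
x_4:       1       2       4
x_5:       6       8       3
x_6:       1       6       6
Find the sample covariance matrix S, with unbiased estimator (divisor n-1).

Step 1 — column means:
  mean(U) = (3 + 7 + 8 + 1 + 6 + 1) / 6 = 26/6 = 4.3333
  mean(V) = (8 + 8 + 4 + 2 + 8 + 6) / 6 = 36/6 = 6
  mean(W) = (3 + 5 + 1 + 4 + 3 + 6) / 6 = 22/6 = 3.6667

Step 2 — sample covariance S[i,j] = (1/(n-1)) · Σ_k (x_{k,i} - mean_i) · (x_{k,j} - mean_j), with n-1 = 5.
  S[U,U] = ((-1.3333)·(-1.3333) + (2.6667)·(2.6667) + (3.6667)·(3.6667) + (-3.3333)·(-3.3333) + (1.6667)·(1.6667) + (-3.3333)·(-3.3333)) / 5 = 47.3333/5 = 9.4667
  S[U,V] = ((-1.3333)·(2) + (2.6667)·(2) + (3.6667)·(-2) + (-3.3333)·(-4) + (1.6667)·(2) + (-3.3333)·(0)) / 5 = 12/5 = 2.4
  S[U,W] = ((-1.3333)·(-0.6667) + (2.6667)·(1.3333) + (3.6667)·(-2.6667) + (-3.3333)·(0.3333) + (1.6667)·(-0.6667) + (-3.3333)·(2.3333)) / 5 = -15.3333/5 = -3.0667
  S[V,V] = ((2)·(2) + (2)·(2) + (-2)·(-2) + (-4)·(-4) + (2)·(2) + (0)·(0)) / 5 = 32/5 = 6.4
  S[V,W] = ((2)·(-0.6667) + (2)·(1.3333) + (-2)·(-2.6667) + (-4)·(0.3333) + (2)·(-0.6667) + (0)·(2.3333)) / 5 = 4/5 = 0.8
  S[W,W] = ((-0.6667)·(-0.6667) + (1.3333)·(1.3333) + (-2.6667)·(-2.6667) + (0.3333)·(0.3333) + (-0.6667)·(-0.6667) + (2.3333)·(2.3333)) / 5 = 15.3333/5 = 3.0667

S is symmetric (S[j,i] = S[i,j]). Assembling:

S = [[9.4667, 2.4, -3.0667],
 [2.4, 6.4, 0.8],
 [-3.0667, 0.8, 3.0667]]
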